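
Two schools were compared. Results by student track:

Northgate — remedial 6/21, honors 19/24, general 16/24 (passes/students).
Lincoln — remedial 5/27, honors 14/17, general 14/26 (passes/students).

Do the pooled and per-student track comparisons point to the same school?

Remedial: Northgate 6/21 = 28.6%, Lincoln 5/27 = 18.5% → Northgate
Honors: Northgate 19/24 = 79.2%, Lincoln 14/17 = 82.4% → Lincoln
General: Northgate 16/24 = 66.7%, Lincoln 14/26 = 53.8% → Northgate
Overall: Northgate 41/69 = 59.4%, Lincoln 33/70 = 47.1% → Northgate
Neither sweeps: Northgate wins 2 of 3 groups, Lincoln wins 1. Northgate wins overall but not every group — no Simpson reversal.

No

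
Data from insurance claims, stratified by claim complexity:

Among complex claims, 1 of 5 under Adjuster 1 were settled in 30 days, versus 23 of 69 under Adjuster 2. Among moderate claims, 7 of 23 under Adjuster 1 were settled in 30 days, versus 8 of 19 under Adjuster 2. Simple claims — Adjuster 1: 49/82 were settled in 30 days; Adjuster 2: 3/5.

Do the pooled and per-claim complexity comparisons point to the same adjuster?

Complex: Adjuster 1 1/5 = 20.0%, Adjuster 2 23/69 = 33.3% → Adjuster 2
Moderate: Adjuster 1 7/23 = 30.4%, Adjuster 2 8/19 = 42.1% → Adjuster 2
Simple: Adjuster 1 49/82 = 59.8%, Adjuster 2 3/5 = 60.0% → Adjuster 2
Overall: Adjuster 1 57/110 = 51.8%, Adjuster 2 34/93 = 36.6% → Adjuster 1
Adjuster 2 wins each claim group but Adjuster 1 wins overall — the comparison reverses. Adjuster 2's claims skew toward complex, which has a lower base rate.

No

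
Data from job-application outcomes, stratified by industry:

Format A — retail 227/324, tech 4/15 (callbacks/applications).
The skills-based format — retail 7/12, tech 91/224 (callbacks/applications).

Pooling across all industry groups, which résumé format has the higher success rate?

Retail: Format A 227/324 = 70.1%, the skills-based format 7/12 = 58.3% → Format A
Tech: Format A 4/15 = 26.7%, the skills-based format 91/224 = 40.6% → the skills-based format
Overall: Format A 231/339 = 68.1%, the skills-based format 98/236 = 41.5% → Format A
(Neither sweeps every industry group, but Format A has the higher pooled rate.)

Format A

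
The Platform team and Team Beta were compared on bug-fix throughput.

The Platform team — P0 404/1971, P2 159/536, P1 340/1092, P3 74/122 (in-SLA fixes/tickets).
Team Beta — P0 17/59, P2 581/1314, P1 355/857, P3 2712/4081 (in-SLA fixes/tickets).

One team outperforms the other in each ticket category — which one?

P0: the Platform team 404/1971 = 20.5%, Team Beta 17/59 = 28.8% → Team Beta
P2: the Platform team 159/536 = 29.7%, Team Beta 581/1314 = 44.2% → Team Beta
P1: the Platform team 340/1092 = 31.1%, Team Beta 355/857 = 41.4% → Team Beta
P3: the Platform team 74/122 = 60.7%, Team Beta 2712/4081 = 66.5% → Team Beta
Team Beta has the higher rate in all 4 groups.

Team Beta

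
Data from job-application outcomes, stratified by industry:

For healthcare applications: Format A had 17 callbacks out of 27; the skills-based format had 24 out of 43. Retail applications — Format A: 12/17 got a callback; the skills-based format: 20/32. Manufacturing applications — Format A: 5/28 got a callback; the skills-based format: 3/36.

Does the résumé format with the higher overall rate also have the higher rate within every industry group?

Healthcare: Format A 17/27 = 63.0%, the skills-based format 24/43 = 55.8% → Format A
Retail: Format A 12/17 = 70.6%, the skills-based format 20/32 = 62.5% → Format A
Manufacturing: Format A 5/28 = 17.9%, the skills-based format 3/36 = 8.3% → Format A
Overall: Format A 34/72 = 47.2%, the skills-based format 47/111 = 42.3% → Format A
Format A wins overall and in every industry group — no reversal.

Yes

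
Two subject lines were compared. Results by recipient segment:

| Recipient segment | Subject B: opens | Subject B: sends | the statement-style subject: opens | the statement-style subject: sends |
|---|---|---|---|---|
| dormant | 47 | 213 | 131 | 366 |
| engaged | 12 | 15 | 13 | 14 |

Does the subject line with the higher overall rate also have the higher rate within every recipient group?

Yes

Dormant: Subject B 47/213 = 22.1%, the statement-style subject 131/366 = 35.8% → the statement-style subject
Engaged: Subject B 12/15 = 80.0%, the statement-style subject 13/14 = 92.9% → the statement-style subject
Overall: Subject B 59/228 = 25.9%, the statement-style subject 144/380 = 37.9% → the statement-style subject
The statement-style subject wins overall and in every recipient group — no reversal.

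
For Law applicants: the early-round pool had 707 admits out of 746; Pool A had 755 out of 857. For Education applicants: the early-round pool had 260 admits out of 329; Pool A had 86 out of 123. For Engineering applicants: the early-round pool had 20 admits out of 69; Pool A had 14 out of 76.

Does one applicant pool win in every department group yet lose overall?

Law: the early-round pool 707/746 = 94.8%, Pool A 755/857 = 88.1% → the early-round pool
Education: the early-round pool 260/329 = 79.0%, Pool A 86/123 = 69.9% → the early-round pool
Engineering: the early-round pool 20/69 = 29.0%, Pool A 14/76 = 18.4% → the early-round pool
Overall: the early-round pool 987/1144 = 86.3%, Pool A 855/1056 = 81.0% → the early-round pool
The early-round pool wins overall and in every department group — no reversal.

No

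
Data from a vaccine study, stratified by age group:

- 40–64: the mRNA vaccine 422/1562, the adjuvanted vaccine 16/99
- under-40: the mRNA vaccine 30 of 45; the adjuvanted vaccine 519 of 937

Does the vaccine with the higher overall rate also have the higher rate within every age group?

40–64: the mRNA vaccine 422/1562 = 27.0%, the adjuvanted vaccine 16/99 = 16.2% → the mRNA vaccine
Under-40: the mRNA vaccine 30/45 = 66.7%, the adjuvanted vaccine 519/937 = 55.4% → the mRNA vaccine
Overall: the mRNA vaccine 452/1607 = 28.1%, the adjuvanted vaccine 535/1036 = 51.6% → the adjuvanted vaccine
The mRNA vaccine wins each age group but the adjuvanted vaccine wins overall — the comparison reverses. The mRNA vaccine's recipients skew toward 40–64, which has a lower base rate.

No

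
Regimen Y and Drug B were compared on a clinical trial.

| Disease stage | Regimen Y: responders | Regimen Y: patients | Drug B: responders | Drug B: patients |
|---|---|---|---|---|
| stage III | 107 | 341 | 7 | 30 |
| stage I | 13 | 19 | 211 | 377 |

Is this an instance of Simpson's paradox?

Stage III: Regimen Y 107/341 = 31.4%, Drug B 7/30 = 23.3% → Regimen Y
Stage I: Regimen Y 13/19 = 68.4%, Drug B 211/377 = 56.0% → Regimen Y
Overall: Regimen Y 120/360 = 33.3%, Drug B 218/407 = 53.6% → Drug B
Regimen Y wins each disease group but Drug B wins overall — the comparison reverses. Regimen Y's patients skew toward stage III, which has a lower base rate.

Yes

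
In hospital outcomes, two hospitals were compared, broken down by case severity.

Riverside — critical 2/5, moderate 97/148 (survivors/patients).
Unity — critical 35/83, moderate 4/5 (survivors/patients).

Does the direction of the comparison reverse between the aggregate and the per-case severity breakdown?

Yes

Critical: Riverside 2/5 = 40.0%, Unity 35/83 = 42.2% → Unity
Moderate: Riverside 97/148 = 65.5%, Unity 4/5 = 80.0% → Unity
Overall: Riverside 99/153 = 64.7%, Unity 39/88 = 44.3% → Riverside
Unity wins each case group but Riverside wins overall — the comparison reverses. Unity's patients skew toward critical, which has a lower base rate.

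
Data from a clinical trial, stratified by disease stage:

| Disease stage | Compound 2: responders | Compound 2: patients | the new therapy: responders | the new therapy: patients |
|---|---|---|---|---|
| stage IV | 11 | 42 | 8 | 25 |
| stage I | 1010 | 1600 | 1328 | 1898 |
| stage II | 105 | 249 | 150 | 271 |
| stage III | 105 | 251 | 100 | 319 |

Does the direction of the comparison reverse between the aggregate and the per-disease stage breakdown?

No

Stage IV: Compound 2 11/42 = 26.2%, the new therapy 8/25 = 32.0% → the new therapy
Stage I: Compound 2 1010/1600 = 63.1%, the new therapy 1328/1898 = 70.0% → the new therapy
Stage II: Compound 2 105/249 = 42.2%, the new therapy 150/271 = 55.4% → the new therapy
Stage III: Compound 2 105/251 = 41.8%, the new therapy 100/319 = 31.3% → Compound 2
Overall: Compound 2 1231/2142 = 57.5%, the new therapy 1586/2513 = 63.1% → the new therapy
Neither sweeps: Compound 2 wins 1 of 4 groups, the new therapy wins 3. The new therapy wins overall but not every group — no Simpson reversal.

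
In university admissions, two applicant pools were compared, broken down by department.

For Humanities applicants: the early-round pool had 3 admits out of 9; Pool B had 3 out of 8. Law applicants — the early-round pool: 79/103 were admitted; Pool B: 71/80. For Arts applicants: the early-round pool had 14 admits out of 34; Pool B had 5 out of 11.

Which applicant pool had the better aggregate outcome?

Humanities: the early-round pool 3/9 = 33.3%, Pool B 3/8 = 37.5% → Pool B
Law: the early-round pool 79/103 = 76.7%, Pool B 71/80 = 88.8% → Pool B
Arts: the early-round pool 14/34 = 41.2%, Pool B 5/11 = 45.5% → Pool B
Overall: the early-round pool 96/146 = 65.8%, Pool B 79/99 = 79.8% → Pool B

Pool B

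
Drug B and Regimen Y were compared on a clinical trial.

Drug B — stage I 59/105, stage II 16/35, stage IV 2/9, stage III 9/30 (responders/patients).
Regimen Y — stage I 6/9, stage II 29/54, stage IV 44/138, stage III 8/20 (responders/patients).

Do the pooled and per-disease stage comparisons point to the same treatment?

No

Stage I: Drug B 59/105 = 56.2%, Regimen Y 6/9 = 66.7% → Regimen Y
Stage II: Drug B 16/35 = 45.7%, Regimen Y 29/54 = 53.7% → Regimen Y
Stage IV: Drug B 2/9 = 22.2%, Regimen Y 44/138 = 31.9% → Regimen Y
Stage III: Drug B 9/30 = 30.0%, Regimen Y 8/20 = 40.0% → Regimen Y
Overall: Drug B 86/179 = 48.0%, Regimen Y 87/221 = 39.4% → Drug B
Regimen Y wins each disease group but Drug B wins overall — the comparison reverses. Regimen Y's patients skew toward stage IV, which has a lower base rate.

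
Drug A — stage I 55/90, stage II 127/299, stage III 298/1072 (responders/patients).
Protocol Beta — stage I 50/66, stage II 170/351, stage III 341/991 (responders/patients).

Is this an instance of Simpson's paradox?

Stage I: Drug A 55/90 = 61.1%, Protocol Beta 50/66 = 75.8% → Protocol Beta
Stage II: Drug A 127/299 = 42.5%, Protocol Beta 170/351 = 48.4% → Protocol Beta
Stage III: Drug A 298/1072 = 27.8%, Protocol Beta 341/991 = 34.4% → Protocol Beta
Overall: Drug A 480/1461 = 32.9%, Protocol Beta 561/1408 = 39.8% → Protocol Beta
Protocol Beta wins overall and in every disease group — no reversal.

No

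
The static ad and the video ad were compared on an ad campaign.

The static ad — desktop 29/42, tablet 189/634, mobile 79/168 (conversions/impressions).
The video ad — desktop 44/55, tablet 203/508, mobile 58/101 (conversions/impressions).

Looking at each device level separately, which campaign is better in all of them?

Desktop: the static ad 29/42 = 69.0%, the video ad 44/55 = 80.0% → the video ad
Tablet: the static ad 189/634 = 29.8%, the video ad 203/508 = 40.0% → the video ad
Mobile: the static ad 79/168 = 47.0%, the video ad 58/101 = 57.4% → the video ad
The video ad has the higher rate in all 3 groups.

the video ad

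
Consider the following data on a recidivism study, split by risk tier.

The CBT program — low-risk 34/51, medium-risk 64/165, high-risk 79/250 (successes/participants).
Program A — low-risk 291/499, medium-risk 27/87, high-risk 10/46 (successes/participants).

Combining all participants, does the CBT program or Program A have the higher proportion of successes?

Program A

Low-risk: the CBT program 34/51 = 66.7%, Program A 291/499 = 58.3% → the CBT program
Medium-risk: the CBT program 64/165 = 38.8%, Program A 27/87 = 31.0% → the CBT program
High-risk: the CBT program 79/250 = 31.6%, Program A 10/46 = 21.7% → the CBT program
Overall: the CBT program 177/466 = 38.0%, Program A 328/632 = 51.9% → Program A
(The CBT program wins every risk group but Program A wins overall — the CBT program's participants skew toward the low-rate high-risk group.)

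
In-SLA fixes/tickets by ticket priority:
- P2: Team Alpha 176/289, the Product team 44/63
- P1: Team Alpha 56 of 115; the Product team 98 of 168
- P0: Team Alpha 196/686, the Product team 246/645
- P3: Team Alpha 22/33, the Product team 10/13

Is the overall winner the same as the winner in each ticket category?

P2: Team Alpha 176/289 = 60.9%, the Product team 44/63 = 69.8% → the Product team
P1: Team Alpha 56/115 = 48.7%, the Product team 98/168 = 58.3% → the Product team
P0: Team Alpha 196/686 = 28.6%, the Product team 246/645 = 38.1% → the Product team
P3: Team Alpha 22/33 = 66.7%, the Product team 10/13 = 76.9% → the Product team
Overall: Team Alpha 450/1123 = 40.1%, the Product team 398/889 = 44.8% → the Product team
The Product team wins overall and in every ticket group — no reversal.

Yes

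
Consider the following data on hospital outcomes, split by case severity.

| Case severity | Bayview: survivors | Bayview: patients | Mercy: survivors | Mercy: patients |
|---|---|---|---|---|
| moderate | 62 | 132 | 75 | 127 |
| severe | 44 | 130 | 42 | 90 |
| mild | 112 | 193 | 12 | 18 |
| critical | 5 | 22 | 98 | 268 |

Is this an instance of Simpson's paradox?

Yes

Moderate: Bayview 62/132 = 47.0%, Mercy 75/127 = 59.1% → Mercy
Severe: Bayview 44/130 = 33.8%, Mercy 42/90 = 46.7% → Mercy
Mild: Bayview 112/193 = 58.0%, Mercy 12/18 = 66.7% → Mercy
Critical: Bayview 5/22 = 22.7%, Mercy 98/268 = 36.6% → Mercy
Overall: Bayview 223/477 = 46.8%, Mercy 227/503 = 45.1% → Bayview
Mercy wins each case group but Bayview wins overall — the comparison reverses. Mercy's patients skew toward critical, which has a lower base rate.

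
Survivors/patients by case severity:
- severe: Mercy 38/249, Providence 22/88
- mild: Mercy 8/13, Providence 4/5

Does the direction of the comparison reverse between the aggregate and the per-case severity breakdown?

Severe: Mercy 38/249 = 15.3%, Providence 22/88 = 25.0% → Providence
Mild: Mercy 8/13 = 61.5%, Providence 4/5 = 80.0% → Providence
Overall: Mercy 46/262 = 17.6%, Providence 26/93 = 28.0% → Providence
Providence wins overall and in every case group — no reversal.

No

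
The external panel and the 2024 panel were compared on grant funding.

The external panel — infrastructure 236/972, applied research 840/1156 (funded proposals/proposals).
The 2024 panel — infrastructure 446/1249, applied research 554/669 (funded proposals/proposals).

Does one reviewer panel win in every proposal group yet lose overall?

Infrastructure: the external panel 236/972 = 24.3%, the 2024 panel 446/1249 = 35.7% → the 2024 panel
Applied research: the external panel 840/1156 = 72.7%, the 2024 panel 554/669 = 82.8% → the 2024 panel
Overall: the external panel 1076/2128 = 50.6%, the 2024 panel 1000/1918 = 52.1% → the 2024 panel
The 2024 panel wins overall and in every proposal group — no reversal.

No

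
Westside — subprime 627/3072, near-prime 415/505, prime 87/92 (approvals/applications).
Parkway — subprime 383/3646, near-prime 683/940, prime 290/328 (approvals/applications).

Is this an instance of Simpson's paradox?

No

Subprime: Westside 627/3072 = 20.4%, Parkway 383/3646 = 10.5% → Westside
Near-prime: Westside 415/505 = 82.2%, Parkway 683/940 = 72.7% → Westside
Prime: Westside 87/92 = 94.6%, Parkway 290/328 = 88.4% → Westside
Overall: Westside 1129/3669 = 30.8%, Parkway 1356/4914 = 27.6% → Westside
Westside wins overall and in every credit group — no reversal.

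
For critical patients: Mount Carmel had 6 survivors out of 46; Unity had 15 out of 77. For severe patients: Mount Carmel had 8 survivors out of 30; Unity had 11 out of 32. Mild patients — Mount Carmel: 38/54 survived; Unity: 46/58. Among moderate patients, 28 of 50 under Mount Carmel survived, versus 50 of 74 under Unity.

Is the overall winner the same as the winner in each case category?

Yes

Critical: Mount Carmel 6/46 = 13.0%, Unity 15/77 = 19.5% → Unity
Severe: Mount Carmel 8/30 = 26.7%, Unity 11/32 = 34.4% → Unity
Mild: Mount Carmel 38/54 = 70.4%, Unity 46/58 = 79.3% → Unity
Moderate: Mount Carmel 28/50 = 56.0%, Unity 50/74 = 67.6% → Unity
Overall: Mount Carmel 80/180 = 44.4%, Unity 122/241 = 50.6% → Unity
Unity wins overall and in every case group — no reversal.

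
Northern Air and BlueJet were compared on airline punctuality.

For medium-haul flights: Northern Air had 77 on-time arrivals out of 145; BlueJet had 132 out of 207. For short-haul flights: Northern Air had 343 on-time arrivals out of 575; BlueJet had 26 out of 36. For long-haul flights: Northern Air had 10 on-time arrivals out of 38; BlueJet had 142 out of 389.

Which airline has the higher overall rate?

Medium-haul: Northern Air 77/145 = 53.1%, BlueJet 132/207 = 63.8% → BlueJet
Short-haul: Northern Air 343/575 = 59.7%, BlueJet 26/36 = 72.2% → BlueJet
Long-haul: Northern Air 10/38 = 26.3%, BlueJet 142/389 = 36.5% → BlueJet
Overall: Northern Air 430/758 = 56.7%, BlueJet 300/632 = 47.5% → Northern Air
(BlueJet wins every route group but Northern Air wins overall — BlueJet's flights skew toward the low-rate long-haul group.)

Northern Air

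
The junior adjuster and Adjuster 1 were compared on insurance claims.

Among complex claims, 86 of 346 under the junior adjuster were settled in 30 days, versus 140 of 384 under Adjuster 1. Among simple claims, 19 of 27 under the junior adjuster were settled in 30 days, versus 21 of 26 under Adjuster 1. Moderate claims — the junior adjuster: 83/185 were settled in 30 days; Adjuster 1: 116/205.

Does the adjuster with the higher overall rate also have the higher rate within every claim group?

Yes

Complex: the junior adjuster 86/346 = 24.9%, Adjuster 1 140/384 = 36.5% → Adjuster 1
Simple: the junior adjuster 19/27 = 70.4%, Adjuster 1 21/26 = 80.8% → Adjuster 1
Moderate: the junior adjuster 83/185 = 44.9%, Adjuster 1 116/205 = 56.6% → Adjuster 1
Overall: the junior adjuster 188/558 = 33.7%, Adjuster 1 277/615 = 45.0% → Adjuster 1
Adjuster 1 wins overall and in every claim group — no reversal.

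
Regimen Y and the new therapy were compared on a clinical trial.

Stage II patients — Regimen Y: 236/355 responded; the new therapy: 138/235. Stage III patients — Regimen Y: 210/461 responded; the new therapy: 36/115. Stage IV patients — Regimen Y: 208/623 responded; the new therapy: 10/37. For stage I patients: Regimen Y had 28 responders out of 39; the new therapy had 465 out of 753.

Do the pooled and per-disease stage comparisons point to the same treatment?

Stage II: Regimen Y 236/355 = 66.5%, the new therapy 138/235 = 58.7% → Regimen Y
Stage III: Regimen Y 210/461 = 45.6%, the new therapy 36/115 = 31.3% → Regimen Y
Stage IV: Regimen Y 208/623 = 33.4%, the new therapy 10/37 = 27.0% → Regimen Y
Stage I: Regimen Y 28/39 = 71.8%, the new therapy 465/753 = 61.8% → Regimen Y
Overall: Regimen Y 682/1478 = 46.1%, the new therapy 649/1140 = 56.9% → the new therapy
Regimen Y wins each disease group but the new therapy wins overall — the comparison reverses. Regimen Y's patients skew toward stage IV, which has a lower base rate.

No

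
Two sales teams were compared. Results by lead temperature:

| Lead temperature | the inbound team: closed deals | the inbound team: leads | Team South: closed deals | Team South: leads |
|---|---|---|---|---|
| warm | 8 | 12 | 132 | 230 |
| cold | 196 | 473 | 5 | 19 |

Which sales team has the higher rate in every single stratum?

the inbound team

Warm: the inbound team 8/12 = 66.7%, Team South 132/230 = 57.4% → the inbound team
Cold: the inbound team 196/473 = 41.4%, Team South 5/19 = 26.3% → the inbound team
The inbound team has the higher rate in both groups.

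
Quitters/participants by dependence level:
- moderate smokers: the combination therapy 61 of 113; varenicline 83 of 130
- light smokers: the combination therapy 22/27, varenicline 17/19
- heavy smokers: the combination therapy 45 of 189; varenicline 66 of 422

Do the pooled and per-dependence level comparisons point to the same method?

No

Moderate smokers: the combination therapy 61/113 = 54.0%, varenicline 83/130 = 63.8% → varenicline
Light smokers: the combination therapy 22/27 = 81.5%, varenicline 17/19 = 89.5% → varenicline
Heavy smokers: the combination therapy 45/189 = 23.8%, varenicline 66/422 = 15.6% → the combination therapy
Overall: the combination therapy 128/329 = 38.9%, varenicline 166/571 = 29.1% → the combination therapy
Neither sweeps: the combination therapy wins 1 of 3 groups, varenicline wins 2. The combination therapy wins overall but not every group — no Simpson reversal.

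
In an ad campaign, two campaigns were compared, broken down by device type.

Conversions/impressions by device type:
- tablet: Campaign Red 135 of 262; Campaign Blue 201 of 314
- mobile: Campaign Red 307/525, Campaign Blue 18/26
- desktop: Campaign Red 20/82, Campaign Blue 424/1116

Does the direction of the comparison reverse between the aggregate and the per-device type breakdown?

Yes

Tablet: Campaign Red 135/262 = 51.5%, Campaign Blue 201/314 = 64.0% → Campaign Blue
Mobile: Campaign Red 307/525 = 58.5%, Campaign Blue 18/26 = 69.2% → Campaign Blue
Desktop: Campaign Red 20/82 = 24.4%, Campaign Blue 424/1116 = 38.0% → Campaign Blue
Overall: Campaign Red 462/869 = 53.2%, Campaign Blue 643/1456 = 44.2% → Campaign Red
Campaign Blue wins each device group but Campaign Red wins overall — the comparison reverses. Campaign Blue's impressions skew toward desktop, which has a lower base rate.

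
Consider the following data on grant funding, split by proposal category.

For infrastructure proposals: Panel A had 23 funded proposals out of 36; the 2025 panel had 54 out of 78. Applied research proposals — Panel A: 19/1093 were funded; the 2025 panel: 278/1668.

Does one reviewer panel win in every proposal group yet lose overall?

Infrastructure: Panel A 23/36 = 63.9%, the 2025 panel 54/78 = 69.2% → the 2025 panel
Applied research: Panel A 19/1093 = 1.7%, the 2025 panel 278/1668 = 16.7% → the 2025 panel
Overall: Panel A 42/1129 = 3.7%, the 2025 panel 332/1746 = 19.0% → the 2025 panel
The 2025 panel wins overall and in every proposal group — no reversal.

No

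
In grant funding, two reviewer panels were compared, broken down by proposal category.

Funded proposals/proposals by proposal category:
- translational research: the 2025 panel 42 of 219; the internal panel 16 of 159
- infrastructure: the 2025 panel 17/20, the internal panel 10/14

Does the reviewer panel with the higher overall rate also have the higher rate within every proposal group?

Yes

Translational research: the 2025 panel 42/219 = 19.2%, the internal panel 16/159 = 10.1% → the 2025 panel
Infrastructure: the 2025 panel 17/20 = 85.0%, the internal panel 10/14 = 71.4% → the 2025 panel
Overall: the 2025 panel 59/239 = 24.7%, the internal panel 26/173 = 15.0% → the 2025 panel
The 2025 panel wins overall and in every proposal group — no reversal.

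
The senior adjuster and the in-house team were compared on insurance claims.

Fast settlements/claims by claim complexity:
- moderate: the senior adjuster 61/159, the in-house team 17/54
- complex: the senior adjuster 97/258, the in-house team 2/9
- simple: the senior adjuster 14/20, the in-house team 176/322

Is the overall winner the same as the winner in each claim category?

Moderate: the senior adjuster 61/159 = 38.4%, the in-house team 17/54 = 31.5% → the senior adjuster
Complex: the senior adjuster 97/258 = 37.6%, the in-house team 2/9 = 22.2% → the senior adjuster
Simple: the senior adjuster 14/20 = 70.0%, the in-house team 176/322 = 54.7% → the senior adjuster
Overall: the senior adjuster 172/437 = 39.4%, the in-house team 195/385 = 50.6% → the in-house team
The senior adjuster wins each claim group but the in-house team wins overall — the comparison reverses. The senior adjuster's claims skew toward complex, which has a lower base rate.

No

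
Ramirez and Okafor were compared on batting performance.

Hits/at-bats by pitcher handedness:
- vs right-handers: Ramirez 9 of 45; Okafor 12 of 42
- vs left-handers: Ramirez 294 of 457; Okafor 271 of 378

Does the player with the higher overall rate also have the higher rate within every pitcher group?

Vs right-handers: Ramirez 9/45 = 20.0%, Okafor 12/42 = 28.6% → Okafor
Vs left-handers: Ramirez 294/457 = 64.3%, Okafor 271/378 = 71.7% → Okafor
Overall: Ramirez 303/502 = 60.4%, Okafor 283/420 = 67.4% → Okafor
Okafor wins overall and in every pitcher group — no reversal.

Yes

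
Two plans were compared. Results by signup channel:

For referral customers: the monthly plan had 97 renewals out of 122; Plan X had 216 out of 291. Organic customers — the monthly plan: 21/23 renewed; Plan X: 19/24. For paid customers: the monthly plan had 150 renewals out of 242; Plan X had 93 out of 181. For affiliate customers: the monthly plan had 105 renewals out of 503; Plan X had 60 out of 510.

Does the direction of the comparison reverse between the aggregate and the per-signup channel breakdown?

No

Referral: the monthly plan 97/122 = 79.5%, Plan X 216/291 = 74.2% → the monthly plan
Organic: the monthly plan 21/23 = 91.3%, Plan X 19/24 = 79.2% → the monthly plan
Paid: the monthly plan 150/242 = 62.0%, Plan X 93/181 = 51.4% → the monthly plan
Affiliate: the monthly plan 105/503 = 20.9%, Plan X 60/510 = 11.8% → the monthly plan
Overall: the monthly plan 373/890 = 41.9%, Plan X 388/1006 = 38.6% → the monthly plan
The monthly plan wins overall and in every signup group — no reversal.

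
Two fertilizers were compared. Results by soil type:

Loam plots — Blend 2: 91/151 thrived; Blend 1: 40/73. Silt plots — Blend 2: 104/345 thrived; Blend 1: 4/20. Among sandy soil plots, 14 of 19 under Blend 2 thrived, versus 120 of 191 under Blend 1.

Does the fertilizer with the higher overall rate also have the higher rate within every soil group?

Loam: Blend 2 91/151 = 60.3%, Blend 1 40/73 = 54.8% → Blend 2
Silt: Blend 2 104/345 = 30.1%, Blend 1 4/20 = 20.0% → Blend 2
Sandy soil: Blend 2 14/19 = 73.7%, Blend 1 120/191 = 62.8% → Blend 2
Overall: Blend 2 209/515 = 40.6%, Blend 1 164/284 = 57.7% → Blend 1
Blend 2 wins each soil group but Blend 1 wins overall — the comparison reverses. Blend 2's plots skew toward silt, which has a lower base rate.

No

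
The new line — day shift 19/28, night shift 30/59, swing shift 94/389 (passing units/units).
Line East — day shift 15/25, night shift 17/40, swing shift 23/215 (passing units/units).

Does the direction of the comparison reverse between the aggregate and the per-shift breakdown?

Day shift: the new line 19/28 = 67.9%, Line East 15/25 = 60.0% → the new line
Night shift: the new line 30/59 = 50.8%, Line East 17/40 = 42.5% → the new line
Swing shift: the new line 94/389 = 24.2%, Line East 23/215 = 10.7% → the new line
Overall: the new line 143/476 = 30.0%, Line East 55/280 = 19.6% → the new line
The new line wins overall and in every shift group — no reversal.

No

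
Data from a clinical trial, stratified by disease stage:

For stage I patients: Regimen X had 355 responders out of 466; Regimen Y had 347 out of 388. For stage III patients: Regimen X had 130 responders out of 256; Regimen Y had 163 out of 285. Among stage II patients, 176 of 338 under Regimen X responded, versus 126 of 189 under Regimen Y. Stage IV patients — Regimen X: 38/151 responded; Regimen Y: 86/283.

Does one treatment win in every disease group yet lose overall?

No

Stage I: Regimen X 355/466 = 76.2%, Regimen Y 347/388 = 89.4% → Regimen Y
Stage III: Regimen X 130/256 = 50.8%, Regimen Y 163/285 = 57.2% → Regimen Y
Stage II: Regimen X 176/338 = 52.1%, Regimen Y 126/189 = 66.7% → Regimen Y
Stage IV: Regimen X 38/151 = 25.2%, Regimen Y 86/283 = 30.4% → Regimen Y
Overall: Regimen X 699/1211 = 57.7%, Regimen Y 722/1145 = 63.1% → Regimen Y
Regimen Y wins overall and in every disease group — no reversal.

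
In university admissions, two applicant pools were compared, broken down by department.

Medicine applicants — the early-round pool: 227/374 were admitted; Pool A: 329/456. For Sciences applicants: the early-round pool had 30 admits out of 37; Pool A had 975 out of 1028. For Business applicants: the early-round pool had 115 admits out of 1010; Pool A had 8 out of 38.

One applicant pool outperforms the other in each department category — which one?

Medicine: the early-round pool 227/374 = 60.7%, Pool A 329/456 = 72.1% → Pool A
Sciences: the early-round pool 30/37 = 81.1%, Pool A 975/1028 = 94.8% → Pool A
Business: the early-round pool 115/1010 = 11.4%, Pool A 8/38 = 21.1% → Pool A
Pool A has the higher rate in all 3 groups.

Pool A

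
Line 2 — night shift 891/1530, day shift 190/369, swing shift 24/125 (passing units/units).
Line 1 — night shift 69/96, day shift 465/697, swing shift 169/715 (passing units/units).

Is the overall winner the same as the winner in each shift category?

No

Night shift: Line 2 891/1530 = 58.2%, Line 1 69/96 = 71.9% → Line 1
Day shift: Line 2 190/369 = 51.5%, Line 1 465/697 = 66.7% → Line 1
Swing shift: Line 2 24/125 = 19.2%, Line 1 169/715 = 23.6% → Line 1
Overall: Line 2 1105/2024 = 54.6%, Line 1 703/1508 = 46.6% → Line 2
Line 1 wins each shift group but Line 2 wins overall — the comparison reverses. Line 1's units skew toward swing shift, which has a lower base rate.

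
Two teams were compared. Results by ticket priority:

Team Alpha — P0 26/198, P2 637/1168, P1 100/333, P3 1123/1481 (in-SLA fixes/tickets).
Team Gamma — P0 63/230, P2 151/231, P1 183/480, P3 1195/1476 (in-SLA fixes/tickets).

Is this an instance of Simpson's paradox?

P0: Team Alpha 26/198 = 13.1%, Team Gamma 63/230 = 27.4% → Team Gamma
P2: Team Alpha 637/1168 = 54.5%, Team Gamma 151/231 = 65.4% → Team Gamma
P1: Team Alpha 100/333 = 30.0%, Team Gamma 183/480 = 38.1% → Team Gamma
P3: Team Alpha 1123/1481 = 75.8%, Team Gamma 1195/1476 = 81.0% → Team Gamma
Overall: Team Alpha 1886/3180 = 59.3%, Team Gamma 1592/2417 = 65.9% → Team Gamma
Team Gamma wins overall and in every ticket group — no reversal.

No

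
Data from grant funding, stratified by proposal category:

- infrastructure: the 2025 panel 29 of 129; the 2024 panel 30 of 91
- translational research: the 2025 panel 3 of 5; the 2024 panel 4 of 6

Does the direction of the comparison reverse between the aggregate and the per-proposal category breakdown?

No

Infrastructure: the 2025 panel 29/129 = 22.5%, the 2024 panel 30/91 = 33.0% → the 2024 panel
Translational research: the 2025 panel 3/5 = 60.0%, the 2024 panel 4/6 = 66.7% → the 2024 panel
Overall: the 2025 panel 32/134 = 23.9%, the 2024 panel 34/97 = 35.1% → the 2024 panel
The 2024 panel wins overall and in every proposal group — no reversal.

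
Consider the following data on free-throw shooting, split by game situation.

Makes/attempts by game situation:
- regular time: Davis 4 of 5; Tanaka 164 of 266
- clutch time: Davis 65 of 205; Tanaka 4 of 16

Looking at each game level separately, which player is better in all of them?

Davis

Regular time: Davis 4/5 = 80.0%, Tanaka 164/266 = 61.7% → Davis
Clutch time: Davis 65/205 = 31.7%, Tanaka 4/16 = 25.0% → Davis
Davis has the higher rate in both groups.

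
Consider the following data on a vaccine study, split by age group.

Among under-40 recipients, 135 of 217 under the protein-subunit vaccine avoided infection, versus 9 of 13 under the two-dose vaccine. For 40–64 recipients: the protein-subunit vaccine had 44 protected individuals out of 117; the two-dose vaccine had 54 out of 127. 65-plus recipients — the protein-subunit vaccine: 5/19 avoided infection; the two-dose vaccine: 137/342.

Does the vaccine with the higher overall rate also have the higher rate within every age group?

Under-40: the protein-subunit vaccine 135/217 = 62.2%, the two-dose vaccine 9/13 = 69.2% → the two-dose vaccine
40–64: the protein-subunit vaccine 44/117 = 37.6%, the two-dose vaccine 54/127 = 42.5% → the two-dose vaccine
65-plus: the protein-subunit vaccine 5/19 = 26.3%, the two-dose vaccine 137/342 = 40.1% → the two-dose vaccine
Overall: the protein-subunit vaccine 184/353 = 52.1%, the two-dose vaccine 200/482 = 41.5% → the protein-subunit vaccine
The two-dose vaccine wins each age group but the protein-subunit vaccine wins overall — the comparison reverses. The two-dose vaccine's recipients skew toward 65-plus, which has a lower base rate.

No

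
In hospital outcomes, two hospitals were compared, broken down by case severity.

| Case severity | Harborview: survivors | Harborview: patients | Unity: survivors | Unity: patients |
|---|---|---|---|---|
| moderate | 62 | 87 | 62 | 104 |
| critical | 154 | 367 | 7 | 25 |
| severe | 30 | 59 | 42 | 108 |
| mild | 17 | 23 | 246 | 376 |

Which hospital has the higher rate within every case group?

Harborview

Moderate: Harborview 62/87 = 71.3%, Unity 62/104 = 59.6% → Harborview
Critical: Harborview 154/367 = 42.0%, Unity 7/25 = 28.0% → Harborview
Severe: Harborview 30/59 = 50.8%, Unity 42/108 = 38.9% → Harborview
Mild: Harborview 17/23 = 73.9%, Unity 246/376 = 65.4% → Harborview
Harborview has the higher rate in all 4 groups.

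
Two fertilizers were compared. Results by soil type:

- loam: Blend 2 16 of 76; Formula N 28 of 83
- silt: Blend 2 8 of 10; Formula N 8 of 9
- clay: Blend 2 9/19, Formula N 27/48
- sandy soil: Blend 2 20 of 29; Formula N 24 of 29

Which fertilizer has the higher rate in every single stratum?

Formula N

Loam: Blend 2 16/76 = 21.1%, Formula N 28/83 = 33.7% → Formula N
Silt: Blend 2 8/10 = 80.0%, Formula N 8/9 = 88.9% → Formula N
Clay: Blend 2 9/19 = 47.4%, Formula N 27/48 = 56.2% → Formula N
Sandy soil: Blend 2 20/29 = 69.0%, Formula N 24/29 = 82.8% → Formula N
Formula N has the higher rate in all 4 groups.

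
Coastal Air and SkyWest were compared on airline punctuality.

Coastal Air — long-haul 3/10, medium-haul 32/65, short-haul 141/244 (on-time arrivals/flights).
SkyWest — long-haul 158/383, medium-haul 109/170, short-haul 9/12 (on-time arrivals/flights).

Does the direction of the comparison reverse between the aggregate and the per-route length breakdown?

Yes

Long-haul: Coastal Air 3/10 = 30.0%, SkyWest 158/383 = 41.3% → SkyWest
Medium-haul: Coastal Air 32/65 = 49.2%, SkyWest 109/170 = 64.1% → SkyWest
Short-haul: Coastal Air 141/244 = 57.8%, SkyWest 9/12 = 75.0% → SkyWest
Overall: Coastal Air 176/319 = 55.2%, SkyWest 276/565 = 48.8% → Coastal Air
SkyWest wins each route group but Coastal Air wins overall — the comparison reverses. SkyWest's flights skew toward long-haul, which has a lower base rate.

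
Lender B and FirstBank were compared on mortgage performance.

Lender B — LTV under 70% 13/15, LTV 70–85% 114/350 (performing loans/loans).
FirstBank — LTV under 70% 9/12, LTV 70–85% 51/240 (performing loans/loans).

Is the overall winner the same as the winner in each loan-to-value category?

Yes

LTV under 70%: Lender B 13/15 = 86.7%, FirstBank 9/12 = 75.0% → Lender B
LTV 70–85%: Lender B 114/350 = 32.6%, FirstBank 51/240 = 21.2% → Lender B
Overall: Lender B 127/365 = 34.8%, FirstBank 60/252 = 23.8% → Lender B
Lender B wins overall and in every loan-to-value group — no reversal.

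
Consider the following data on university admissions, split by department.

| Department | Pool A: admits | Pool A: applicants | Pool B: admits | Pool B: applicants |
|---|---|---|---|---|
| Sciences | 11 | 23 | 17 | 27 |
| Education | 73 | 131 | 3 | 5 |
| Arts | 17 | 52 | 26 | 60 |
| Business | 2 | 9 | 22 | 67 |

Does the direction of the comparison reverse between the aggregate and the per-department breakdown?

Yes

Sciences: Pool A 11/23 = 47.8%, Pool B 17/27 = 63.0% → Pool B
Education: Pool A 73/131 = 55.7%, Pool B 3/5 = 60.0% → Pool B
Arts: Pool A 17/52 = 32.7%, Pool B 26/60 = 43.3% → Pool B
Business: Pool A 2/9 = 22.2%, Pool B 22/67 = 32.8% → Pool B
Overall: Pool A 103/215 = 47.9%, Pool B 68/159 = 42.8% → Pool A
Pool B wins each department group but Pool A wins overall — the comparison reverses. Pool B's applicants skew toward Business, which has a lower base rate.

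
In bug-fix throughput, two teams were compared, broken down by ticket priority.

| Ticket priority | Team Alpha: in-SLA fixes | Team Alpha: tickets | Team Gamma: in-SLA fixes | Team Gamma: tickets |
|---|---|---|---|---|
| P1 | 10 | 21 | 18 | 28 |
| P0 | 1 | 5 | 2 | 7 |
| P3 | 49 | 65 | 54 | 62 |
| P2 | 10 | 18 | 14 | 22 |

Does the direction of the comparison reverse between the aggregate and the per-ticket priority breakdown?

No

P1: Team Alpha 10/21 = 47.6%, Team Gamma 18/28 = 64.3% → Team Gamma
P0: Team Alpha 1/5 = 20.0%, Team Gamma 2/7 = 28.6% → Team Gamma
P3: Team Alpha 49/65 = 75.4%, Team Gamma 54/62 = 87.1% → Team Gamma
P2: Team Alpha 10/18 = 55.6%, Team Gamma 14/22 = 63.6% → Team Gamma
Overall: Team Alpha 70/109 = 64.2%, Team Gamma 88/119 = 73.9% → Team Gamma
Team Gamma wins overall and in every ticket group — no reversal.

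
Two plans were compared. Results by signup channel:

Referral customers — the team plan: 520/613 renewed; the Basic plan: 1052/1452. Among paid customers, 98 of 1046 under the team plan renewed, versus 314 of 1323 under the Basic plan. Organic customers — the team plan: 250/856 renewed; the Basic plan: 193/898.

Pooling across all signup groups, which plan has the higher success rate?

Referral: the team plan 520/613 = 84.8%, the Basic plan 1052/1452 = 72.5% → the team plan
Paid: the team plan 98/1046 = 9.4%, the Basic plan 314/1323 = 23.7% → the Basic plan
Organic: the team plan 250/856 = 29.2%, the Basic plan 193/898 = 21.5% → the team plan
Overall: the team plan 868/2515 = 34.5%, the Basic plan 1559/3673 = 42.4% → the Basic plan
(Neither sweeps every signup group, but the Basic plan has the higher pooled rate.)

the Basic plan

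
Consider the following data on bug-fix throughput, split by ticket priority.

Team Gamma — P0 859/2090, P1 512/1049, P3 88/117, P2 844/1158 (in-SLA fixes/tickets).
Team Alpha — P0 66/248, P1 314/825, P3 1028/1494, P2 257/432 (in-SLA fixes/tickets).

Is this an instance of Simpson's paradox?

Yes

P0: Team Gamma 859/2090 = 41.1%, Team Alpha 66/248 = 26.6% → Team Gamma
P1: Team Gamma 512/1049 = 48.8%, Team Alpha 314/825 = 38.1% → Team Gamma
P3: Team Gamma 88/117 = 75.2%, Team Alpha 1028/1494 = 68.8% → Team Gamma
P2: Team Gamma 844/1158 = 72.9%, Team Alpha 257/432 = 59.5% → Team Gamma
Overall: Team Gamma 2303/4414 = 52.2%, Team Alpha 1665/2999 = 55.5% → Team Alpha
Team Gamma wins each ticket group but Team Alpha wins overall — the comparison reverses. Team Gamma's tickets skew toward P0, which has a lower base rate.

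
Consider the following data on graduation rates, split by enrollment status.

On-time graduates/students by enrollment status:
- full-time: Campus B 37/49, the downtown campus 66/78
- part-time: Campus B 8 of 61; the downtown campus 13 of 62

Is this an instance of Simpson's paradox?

No

Full-time: Campus B 37/49 = 75.5%, the downtown campus 66/78 = 84.6% → the downtown campus
Part-time: Campus B 8/61 = 13.1%, the downtown campus 13/62 = 21.0% → the downtown campus
Overall: Campus B 45/110 = 40.9%, the downtown campus 79/140 = 56.4% → the downtown campus
The downtown campus wins overall and in every enrollment group — no reversal.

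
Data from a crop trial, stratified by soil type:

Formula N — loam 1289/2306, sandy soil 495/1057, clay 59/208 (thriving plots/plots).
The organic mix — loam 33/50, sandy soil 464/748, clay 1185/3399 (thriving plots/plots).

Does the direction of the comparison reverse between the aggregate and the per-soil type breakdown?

Yes

Loam: Formula N 1289/2306 = 55.9%, the organic mix 33/50 = 66.0% → the organic mix
Sandy soil: Formula N 495/1057 = 46.8%, the organic mix 464/748 = 62.0% → the organic mix
Clay: Formula N 59/208 = 28.4%, the organic mix 1185/3399 = 34.9% → the organic mix
Overall: Formula N 1843/3571 = 51.6%, the organic mix 1682/4197 = 40.1% → Formula N
The organic mix wins each soil group but Formula N wins overall — the comparison reverses. The organic mix's plots skew toward clay, which has a lower base rate.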